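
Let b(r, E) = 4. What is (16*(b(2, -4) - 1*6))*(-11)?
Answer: 352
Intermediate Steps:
(16*(b(2, -4) - 1*6))*(-11) = (16*(4 - 1*6))*(-11) = (16*(4 - 6))*(-11) = (16*(-2))*(-11) = -32*(-11) = 352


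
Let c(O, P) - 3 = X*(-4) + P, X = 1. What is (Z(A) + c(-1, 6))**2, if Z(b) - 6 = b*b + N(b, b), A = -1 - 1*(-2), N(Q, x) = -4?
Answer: 64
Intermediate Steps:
c(O, P) = -1 + P (c(O, P) = 3 + (1*(-4) + P) = 3 + (-4 + P) = -1 + P)
A = 1 (A = -1 + 2 = 1)
Z(b) = 2 + b**2 (Z(b) = 6 + (b*b - 4) = 6 + (b**2 - 4) = 6 + (-4 + b**2) = 2 + b**2)
(Z(A) + c(-1, 6))**2 = ((2 + 1**2) + (-1 + 6))**2 = ((2 + 1) + 5)**2 = (3 + 5)**2 = 8**2 = 64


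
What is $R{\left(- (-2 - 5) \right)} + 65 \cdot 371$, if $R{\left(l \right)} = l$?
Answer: $24122$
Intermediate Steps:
$R{\left(- (-2 - 5) \right)} + 65 \cdot 371 = - (-2 - 5) + 65 \cdot 371 = \left(-1\right) \left(-7\right) + 24115 = 7 + 24115 = 24122$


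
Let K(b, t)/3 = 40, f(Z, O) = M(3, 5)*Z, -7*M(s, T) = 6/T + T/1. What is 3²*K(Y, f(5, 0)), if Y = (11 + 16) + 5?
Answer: 1080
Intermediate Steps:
M(s, T) = -6/(7*T) - T/7 (M(s, T) = -(6/T + T/1)/7 = -(6/T + T*1)/7 = -(6/T + T)/7 = -(T + 6/T)/7 = -6/(7*T) - T/7)
f(Z, O) = -31*Z/35 (f(Z, O) = ((⅐)*(-6 - 1*5²)/5)*Z = ((⅐)*(⅕)*(-6 - 1*25))*Z = ((⅐)*(⅕)*(-6 - 25))*Z = ((⅐)*(⅕)*(-31))*Z = -31*Z/35)
Y = 32 (Y = 27 + 5 = 32)
K(b, t) = 120 (K(b, t) = 3*40 = 120)
3²*K(Y, f(5, 0)) = 3²*120 = 9*120 = 1080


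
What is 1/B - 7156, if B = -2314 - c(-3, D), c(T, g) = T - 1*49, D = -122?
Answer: -16186873/2262 ≈ -7156.0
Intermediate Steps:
c(T, g) = -49 + T (c(T, g) = T - 49 = -49 + T)
B = -2262 (B = -2314 - (-49 - 3) = -2314 - 1*(-52) = -2314 + 52 = -2262)
1/B - 7156 = 1/(-2262) - 7156 = -1/2262 - 7156 = -16186873/2262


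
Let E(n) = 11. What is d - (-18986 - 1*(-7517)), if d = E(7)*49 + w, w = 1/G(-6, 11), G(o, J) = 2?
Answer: 24017/2 ≈ 12009.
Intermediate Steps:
w = ½ (w = 1/2 = ½ ≈ 0.50000)
d = 1079/2 (d = 11*49 + ½ = 539 + ½ = 1079/2 ≈ 539.50)
d - (-18986 - 1*(-7517)) = 1079/2 - (-18986 - 1*(-7517)) = 1079/2 - (-18986 + 7517) = 1079/2 - 1*(-11469) = 1079/2 + 11469 = 24017/2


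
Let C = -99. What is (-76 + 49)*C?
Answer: 2673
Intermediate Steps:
(-76 + 49)*C = (-76 + 49)*(-99) = -27*(-99) = 2673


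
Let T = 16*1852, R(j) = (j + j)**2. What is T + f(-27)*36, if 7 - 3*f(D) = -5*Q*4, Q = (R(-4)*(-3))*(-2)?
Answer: 121876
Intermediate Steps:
R(j) = 4*j**2 (R(j) = (2*j)**2 = 4*j**2)
Q = 384 (Q = ((4*(-4)**2)*(-3))*(-2) = ((4*16)*(-3))*(-2) = (64*(-3))*(-2) = -192*(-2) = 384)
f(D) = 7687/3 (f(D) = 7/3 - (-5*384)*4/3 = 7/3 - (-640)*4 = 7/3 - 1/3*(-7680) = 7/3 + 2560 = 7687/3)
T = 29632
T + f(-27)*36 = 29632 + (7687/3)*36 = 29632 + 92244 = 121876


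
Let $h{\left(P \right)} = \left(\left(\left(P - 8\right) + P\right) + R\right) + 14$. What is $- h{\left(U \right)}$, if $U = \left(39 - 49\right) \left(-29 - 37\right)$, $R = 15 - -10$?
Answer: $-1351$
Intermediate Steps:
$R = 25$ ($R = 15 + 10 = 25$)
$U = 660$ ($U = \left(-10\right) \left(-66\right) = 660$)
$h{\left(P \right)} = 31 + 2 P$ ($h{\left(P \right)} = \left(\left(\left(P - 8\right) + P\right) + 25\right) + 14 = \left(\left(\left(-8 + P\right) + P\right) + 25\right) + 14 = \left(\left(-8 + 2 P\right) + 25\right) + 14 = \left(17 + 2 P\right) + 14 = 31 + 2 P$)
$- h{\left(U \right)} = - (31 + 2 \cdot 660) = - (31 + 1320) = \left(-1\right) 1351 = -1351$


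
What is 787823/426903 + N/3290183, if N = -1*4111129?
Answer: 837028538122/1404588993249 ≈ 0.59592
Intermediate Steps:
N = -4111129
787823/426903 + N/3290183 = 787823/426903 - 4111129/3290183 = 837028538122/1404588993249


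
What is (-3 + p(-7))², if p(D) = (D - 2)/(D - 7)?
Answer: 1089/196 ≈ 5.5561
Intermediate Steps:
p(D) = (-2 + D)/(-7 + D)
(-3 + p(-7))² = (-3 + (-2 - 7)/(-7 - 7))² = (-3 - 9/(-14))² = (-3 - 1/14*(-9))² = (-3 + 9/14)² = (-33/14)² = 1089/196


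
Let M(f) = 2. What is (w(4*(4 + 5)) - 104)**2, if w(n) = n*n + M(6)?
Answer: 1425636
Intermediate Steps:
w(n) = 2 + n**2 (w(n) = n*n + 2 = n**2 + 2 = 2 + n**2)
(w(4*(4 + 5)) - 104)**2 = ((2 + (4*(4 + 5))**2) - 104)**2 = ((2 + (4*9)**2) - 104)**2 = ((2 + 36**2) - 104)**2 = ((2 + 1296) - 104)**2 = (1298 - 104)**2 = 1194**2 = 1425636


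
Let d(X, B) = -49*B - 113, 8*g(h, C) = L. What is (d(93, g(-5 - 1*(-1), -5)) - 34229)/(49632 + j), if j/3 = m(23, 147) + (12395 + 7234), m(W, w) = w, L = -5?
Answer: -91497/290560 ≈ -0.31490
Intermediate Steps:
g(h, C) = -5/8 (g(h, C) = (1/8)*(-5) = -5/8)
d(X, B) = -113 - 49*B
j = 59328 (j = 3*(147 + (12395 + 7234)) = 3*(147 + 19629) = 3*19776 = 59328)
(d(93, g(-5 - 1*(-1), -5)) - 34229)/(49632 + j) = ((-113 - 49*(-5/8)) - 34229)/(49632 + 59328) = ((-113 + 245/8) - 34229)/108960 = (-659/8 - 34229)*(1/108960) = -274491/8*1/108960 = -91497/290560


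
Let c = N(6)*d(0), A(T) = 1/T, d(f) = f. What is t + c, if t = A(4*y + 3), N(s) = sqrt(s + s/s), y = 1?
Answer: 1/7 ≈ 0.14286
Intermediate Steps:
N(s) = sqrt(1 + s) (N(s) = sqrt(s + 1) = sqrt(1 + s))
c = 0 (c = sqrt(1 + 6)*0 = sqrt(7)*0 = 0)
t = 1/7 (t = 1/(4*1 + 3) = 1/(4 + 3) = 1/7 ≈ 0.14286)
t + c = 1/7 + 0 = 1/7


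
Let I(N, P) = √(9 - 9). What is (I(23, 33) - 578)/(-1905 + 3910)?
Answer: -578/2005 ≈ -0.28828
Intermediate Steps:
I(N, P) = 0 (I(N, P) = √0 = 0)
(I(23, 33) - 578)/(-1905 + 3910) = (0 - 578)/(-1905 + 3910) = -578/2005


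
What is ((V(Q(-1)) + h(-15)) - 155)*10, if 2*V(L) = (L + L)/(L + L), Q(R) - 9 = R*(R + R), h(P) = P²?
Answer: 705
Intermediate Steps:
Q(R) = 9 + 2*R² (Q(R) = 9 + R*(R + R) = 9 + R*(2*R) = 9 + 2*R²)
V(L) = ½ (V(L) = ((L + L)/(L + L))/2 = ((2*L)/((2*L)))/2 = ((2*L)*(1/(2*L)))/2 = (½)*1 = ½)
((V(Q(-1)) + h(-15)) - 155)*10 = ((½ + (-15)²) - 155)*10 = ((½ + 225) - 155)*10 = (451/2 - 155)*10 = (141/2)*10 = 705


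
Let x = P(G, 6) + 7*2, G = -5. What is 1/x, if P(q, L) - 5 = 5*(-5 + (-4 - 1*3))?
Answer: -1/41 ≈ -0.024390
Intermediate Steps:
P(q, L) = -55 (P(q, L) = 5 + 5*(-5 + (-4 - 1*3)) = 5 + 5*(-5 + (-4 - 3)) = 5 + 5*(-5 - 7) = 5 + 5*(-12) = 5 - 60 = -55)
x = -41 (x = -55 + 7*2 = -55 + 14 = -41)
1/x = 1/(-41) = -1/41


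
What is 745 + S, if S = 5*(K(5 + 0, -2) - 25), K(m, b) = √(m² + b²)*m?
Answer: 620 + 25*√29 ≈ 754.63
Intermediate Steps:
K(m, b) = m*√(b² + m²) (K(m, b) = √(b² + m²)*m = m*√(b² + m²))
S = -125 + 25*√29 (S = 5*((5 + 0)*√((-2)² + (5 + 0)²) - 25) = 5*(5*√(4 + 5²) - 25) = 5*(5*√(4 + 25) - 25) = 5*(5*√29 - 25) = 5*(-25 + 5*√29) = -125 + 25*√29 ≈ 9.6291)
745 + S = 745 + (-125 + 25*√29) = 620 + 25*√29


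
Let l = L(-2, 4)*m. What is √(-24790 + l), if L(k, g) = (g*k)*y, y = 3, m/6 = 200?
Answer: I*√53590 ≈ 231.5*I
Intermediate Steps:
m = 1200 (m = 6*200 = 1200)
L(k, g) = 3*g*k (L(k, g) = (g*k)*3 = 3*g*k)
l = -28800 (l = (3*4*(-2))*1200 = -24*1200 = -28800)
√(-24790 + l) = √(-24790 - 28800) = √(-53590) = I*√53590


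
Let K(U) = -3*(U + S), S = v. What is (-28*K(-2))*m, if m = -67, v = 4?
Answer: -11256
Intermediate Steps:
S = 4
K(U) = -12 - 3*U (K(U) = -3*(U + 4) = -3*(4 + U) = -12 - 3*U)
(-28*K(-2))*m = -28*(-12 - 3*(-2))*(-67) = -28*(-12 + 6)*(-67) = -28*(-6)*(-67) = 168*(-67) = -11256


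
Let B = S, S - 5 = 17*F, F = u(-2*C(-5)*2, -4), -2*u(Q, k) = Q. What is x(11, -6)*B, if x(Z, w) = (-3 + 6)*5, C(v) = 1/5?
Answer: 177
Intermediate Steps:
C(v) = 1/5
x(Z, w) = 15 (x(Z, w) = 3*5 = 15)
u(Q, k) = -Q/2
F = 2/5 (F = -(-2*1/5)*2/2 = -(-1)*2/5 = -1/2*(-4/5) = 2/5 ≈ 0.40000)
S = 59/5 (S = 5 + 17*(2/5) = 5 + 34/5 = 59/5 ≈ 11.800)
B = 59/5 ≈ 11.800
x(11, -6)*B = 15*(59/5) = 177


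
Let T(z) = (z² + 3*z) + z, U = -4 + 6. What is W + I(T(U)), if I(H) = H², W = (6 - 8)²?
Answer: 148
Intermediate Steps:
U = 2
T(z) = z² + 4*z
W = 4 (W = (-2)² = 4)
W + I(T(U)) = 4 + (2*(4 + 2))² = 4 + (2*6)² = 4 + 12² = 4 + 144 = 148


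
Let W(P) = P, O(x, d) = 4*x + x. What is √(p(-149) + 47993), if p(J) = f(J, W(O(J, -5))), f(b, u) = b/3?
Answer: √431490/3 ≈ 218.96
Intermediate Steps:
O(x, d) = 5*x
f(b, u) = b/3 (f(b, u) = b*(⅓) = b/3)
p(J) = J/3
√(p(-149) + 47993) = √((⅓)*(-149) + 47993) = √(-149/3 + 47993) = √(143830/3) = √431490/3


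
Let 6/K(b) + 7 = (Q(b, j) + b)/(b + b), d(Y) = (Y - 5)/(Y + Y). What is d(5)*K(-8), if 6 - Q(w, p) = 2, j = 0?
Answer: 0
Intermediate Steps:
Q(w, p) = 4 (Q(w, p) = 6 - 1*2 = 6 - 2 = 4)
d(Y) = (-5 + Y)/(2*Y) (d(Y) = (-5 + Y)/((2*Y)) = (-5 + Y)*(1/(2*Y)) = (-5 + Y)/(2*Y))
K(b) = 6/(-7 + (4 + b)/(2*b)) (K(b) = 6/(-7 + (4 + b)/(b + b)) = 6/(-7 + (4 + b)/((2*b))) = 6/(-7 + (4 + b)*(1/(2*b))) = 6/(-7 + (4 + b)/(2*b)))
d(5)*K(-8) = ((½)*(-5 + 5)/5)*(-12*(-8)/(-4 + 13*(-8))) = ((½)*(⅕)*0)*(-12*(-8)/(-4 - 104)) = 0*(-12*(-8)/(-108)) = 0*(-12*(-8)*(-1/108)) = 0*(-8/9) = 0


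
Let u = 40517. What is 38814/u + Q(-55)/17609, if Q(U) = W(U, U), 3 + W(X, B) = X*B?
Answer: 805918100/713463853 ≈ 1.1296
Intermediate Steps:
W(X, B) = -3 + B*X (W(X, B) = -3 + X*B = -3 + B*X)
Q(U) = -3 + U² (Q(U) = -3 + U*U = -3 + U²)
38814/u + Q(-55)/17609 = 38814/40517 + (-3 + (-55)²)/17609 = 38814*(1/40517) + (-3 + 3025)*(1/17609) = 38814/40517 + 3022*(1/17609) = 38814/40517 + 3022/17609 = 805918100/713463853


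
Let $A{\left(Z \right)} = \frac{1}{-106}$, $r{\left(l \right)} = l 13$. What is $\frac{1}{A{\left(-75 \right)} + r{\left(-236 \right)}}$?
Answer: $- \frac{106}{325209} \approx -0.00032594$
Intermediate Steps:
$r{\left(l \right)} = 13 l$
$A{\left(Z \right)} = - \frac{1}{106}$
$\frac{1}{A{\left(-75 \right)} + r{\left(-236 \right)}} = \frac{1}{- \frac{1}{106} + 13 \left(-236\right)} = \frac{1}{- \frac{1}{106} - 3068} = \frac{1}{- \frac{325209}{106}} = - \frac{106}{325209}$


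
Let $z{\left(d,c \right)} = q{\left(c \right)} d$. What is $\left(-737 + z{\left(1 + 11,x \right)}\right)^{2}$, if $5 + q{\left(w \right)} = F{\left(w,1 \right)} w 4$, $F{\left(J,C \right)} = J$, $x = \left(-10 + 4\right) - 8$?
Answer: $74149321$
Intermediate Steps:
$x = -14$ ($x = -6 - 8 = -14$)
$q{\left(w \right)} = -5 + 4 w^{2}$ ($q{\left(w \right)} = -5 + w w 4 = -5 + w^{2} \cdot 4 = -5 + 4 w^{2}$)
$z{\left(d,c \right)} = d \left(-5 + 4 c^{2}\right)$ ($z{\left(d,c \right)} = \left(-5 + 4 c^{2}\right) d = d \left(-5 + 4 c^{2}\right)$)
$\left(-737 + z{\left(1 + 11,x \right)}\right)^{2} = \left(-737 + \left(1 + 11\right) \left(-5 + 4 \left(-14\right)^{2}\right)\right)^{2} = \left(-737 + 12 \left(-5 + 4 \cdot 196\right)\right)^{2} = \left(-737 + 12 \left(-5 + 784\right)\right)^{2} = \left(-737 + 12 \cdot 779\right)^{2} = \left(-737 + 9348\right)^{2} = 8611^{2} = 74149321$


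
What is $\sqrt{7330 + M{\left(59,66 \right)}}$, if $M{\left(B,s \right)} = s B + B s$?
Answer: $\sqrt{15118} \approx 122.96$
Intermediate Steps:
$M{\left(B,s \right)} = 2 B s$ ($M{\left(B,s \right)} = B s + B s = 2 B s$)
$\sqrt{7330 + M{\left(59,66 \right)}} = \sqrt{7330 + 2 \cdot 59 \cdot 66} = \sqrt{7330 + 7788} = \sqrt{15118}$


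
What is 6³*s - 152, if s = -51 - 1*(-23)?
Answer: -6200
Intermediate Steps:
s = -28 (s = -51 + 23 = -28)
6³*s - 152 = 6³*(-28) - 152 = 216*(-28) - 152 = -6048 - 152 = -6200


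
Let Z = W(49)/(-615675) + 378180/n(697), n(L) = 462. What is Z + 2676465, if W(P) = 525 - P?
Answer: 11538355936543/4309725 ≈ 2.6773e+6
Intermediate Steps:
Z = 3527814418/4309725 (Z = (525 - 1*49)/(-615675) + 378180/462 = (525 - 49)*(-1/615675) + 378180*(1/462) = 476*(-1/615675) + 5730/7 = -476/615675 + 5730/7 = 3527814418/4309725 ≈ 818.57)
Z + 2676465 = 3527814418/4309725 + 2676465 = 11538355936543/4309725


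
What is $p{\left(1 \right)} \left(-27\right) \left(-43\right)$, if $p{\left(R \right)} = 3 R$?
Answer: $3483$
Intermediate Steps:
$p{\left(1 \right)} \left(-27\right) \left(-43\right) = 3 \cdot 1 \left(-27\right) \left(-43\right) = 3 \left(-27\right) \left(-43\right) = \left(-81\right) \left(-43\right) = 3483$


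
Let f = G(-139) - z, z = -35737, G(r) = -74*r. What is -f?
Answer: -46023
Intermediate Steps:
f = 46023 (f = -74*(-139) - 1*(-35737) = 10286 + 35737 = 46023)
-f = -1*46023 = -46023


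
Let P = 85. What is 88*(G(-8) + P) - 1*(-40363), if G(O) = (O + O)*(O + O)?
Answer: 70371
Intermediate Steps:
G(O) = 4*O² (G(O) = (2*O)*(2*O) = 4*O²)
88*(G(-8) + P) - 1*(-40363) = 88*(4*(-8)² + 85) - 1*(-40363) = 88*(4*64 + 85) + 40363 = 88*(256 + 85) + 40363 = 88*341 + 40363 = 30008 + 40363 = 70371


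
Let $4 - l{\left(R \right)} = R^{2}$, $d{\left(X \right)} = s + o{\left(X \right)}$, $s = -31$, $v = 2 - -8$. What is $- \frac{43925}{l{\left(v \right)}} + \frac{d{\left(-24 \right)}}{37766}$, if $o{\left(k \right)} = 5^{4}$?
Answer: $\frac{829464287}{1812768} \approx 457.57$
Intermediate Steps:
$v = 10$ ($v = 2 + 8 = 10$)
$o{\left(k \right)} = 625$
$d{\left(X \right)} = 594$ ($d{\left(X \right)} = -31 + 625 = 594$)
$l{\left(R \right)} = 4 - R^{2}$
$- \frac{43925}{l{\left(v \right)}} + \frac{d{\left(-24 \right)}}{37766} = - \frac{43925}{4 - 10^{2}} + \frac{594}{37766} = - \frac{43925}{4 - 100} + 594 \cdot \frac{1}{37766} = - \frac{43925}{4 - 100} + \frac{297}{18883} = - \frac{43925}{-96} + \frac{297}{18883} = \left(-43925\right) \left(- \frac{1}{96}\right) + \frac{297}{18883} = \frac{43925}{96} + \frac{297}{18883} = \frac{829464287}{1812768}$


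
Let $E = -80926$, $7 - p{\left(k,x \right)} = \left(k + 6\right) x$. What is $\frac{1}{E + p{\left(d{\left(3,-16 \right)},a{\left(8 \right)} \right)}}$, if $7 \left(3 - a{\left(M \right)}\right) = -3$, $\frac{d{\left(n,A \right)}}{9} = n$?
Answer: $- \frac{7}{567225} \approx -1.2341 \cdot 10^{-5}$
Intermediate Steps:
$d{\left(n,A \right)} = 9 n$
$a{\left(M \right)} = \frac{24}{7}$ ($a{\left(M \right)} = 3 - - \frac{3}{7} = 3 + \frac{3}{7} = \frac{24}{7}$)
$p{\left(k,x \right)} = 7 - x \left(6 + k\right)$ ($p{\left(k,x \right)} = 7 - \left(k + 6\right) x = 7 - \left(6 + k\right) x = 7 - x \left(6 + k\right)$)
$\frac{1}{E + p{\left(d{\left(3,-16 \right)},a{\left(8 \right)} \right)}} = \frac{1}{-80926 - \left(\frac{95}{7} + 9 \cdot 3 \cdot \frac{24}{7}\right)} = \frac{1}{-80926 - \left(\frac{95}{7} + \frac{648}{7}\right)} = \frac{1}{-80926 - \frac{743}{7}} = \frac{1}{- \frac{567225}{7}} = - \frac{7}{567225}$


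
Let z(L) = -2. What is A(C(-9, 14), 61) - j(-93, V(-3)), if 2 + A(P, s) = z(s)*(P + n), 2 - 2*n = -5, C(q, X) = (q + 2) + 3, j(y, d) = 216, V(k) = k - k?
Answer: -217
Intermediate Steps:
V(k) = 0
C(q, X) = 5 + q (C(q, X) = (2 + q) + 3 = 5 + q)
n = 7/2 (n = 1 - ½*(-5) = 1 + 5/2 = 7/2 ≈ 3.5000)
A(P, s) = -9 - 2*P (A(P, s) = -2 - 2*(P + 7/2) = -2 - 2*(7/2 + P) = -2 + (-7 - 2*P) = -9 - 2*P)
A(C(-9, 14), 61) - j(-93, V(-3)) = (-9 - 2*(5 - 9)) - 1*216 = (-9 - 2*(-4)) - 216 = (-9 + 8) - 216 = -1 - 216 = -217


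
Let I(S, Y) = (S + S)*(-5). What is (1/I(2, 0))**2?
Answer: 1/400 ≈ 0.0025000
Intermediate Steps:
I(S, Y) = -10*S (I(S, Y) = (2*S)*(-5) = -10*S)
(1/I(2, 0))**2 = (1/(-10*2))**2 = (1/(-20))**2 = (-1/20)**2 = 1/400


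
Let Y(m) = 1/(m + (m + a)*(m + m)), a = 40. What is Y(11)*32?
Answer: 32/1133 ≈ 0.028244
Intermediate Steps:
Y(m) = 1/(m + 2*m*(40 + m)) (Y(m) = 1/(m + (m + 40)*(m + m)) = 1/(m + (40 + m)*(2*m)) = 1/(m + 2*m*(40 + m)))
Y(11)*32 = (1/(11*(81 + 2*11)))*32 = (1/(11*(81 + 22)))*32 = ((1/11)/103)*32 = ((1/11)*(1/103))*32 = (1/1133)*32 = 32/1133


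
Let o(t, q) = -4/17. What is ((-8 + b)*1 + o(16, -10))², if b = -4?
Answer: 43264/289 ≈ 149.70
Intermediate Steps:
o(t, q) = -4/17 (o(t, q) = -4*1/17 = -4/17)
((-8 + b)*1 + o(16, -10))² = ((-8 - 4)*1 - 4/17)² = (-12*1 - 4/17)² = (-12 - 4/17)² = (-208/17)² = 43264/289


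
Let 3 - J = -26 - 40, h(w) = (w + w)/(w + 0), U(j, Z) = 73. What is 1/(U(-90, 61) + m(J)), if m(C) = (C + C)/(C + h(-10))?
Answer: 71/5321 ≈ 0.013343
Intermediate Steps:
h(w) = 2 (h(w) = (2*w)/w = 2)
J = 69 (J = 3 - (-26 - 40) = 3 - 1*(-66) = 3 + 66 = 69)
m(C) = 2*C/(2 + C) (m(C) = (C + C)/(C + 2) = (2*C)/(2 + C) = 2*C/(2 + C))
1/(U(-90, 61) + m(J)) = 1/(73 + 2*69/(2 + 69)) = 1/(73 + 2*69/71) = 1/(73 + 2*69*(1/71)) = 1/(73 + 138/71) = 1/(5321/71) = 71/5321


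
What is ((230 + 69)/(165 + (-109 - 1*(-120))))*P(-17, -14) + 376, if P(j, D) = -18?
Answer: 30397/88 ≈ 345.42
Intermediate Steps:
((230 + 69)/(165 + (-109 - 1*(-120))))*P(-17, -14) + 376 = ((230 + 69)/(165 + (-109 - 1*(-120))))*(-18) + 376 = (299/(165 + (-109 + 120)))*(-18) + 376 = (299/(165 + 11))*(-18) + 376 = (299/176)*(-18) + 376 = -2691/88 + 376 = 30397/88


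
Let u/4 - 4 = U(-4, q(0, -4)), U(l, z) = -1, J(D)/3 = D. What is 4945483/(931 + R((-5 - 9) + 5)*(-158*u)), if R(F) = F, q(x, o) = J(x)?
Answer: 4945483/17995 ≈ 274.83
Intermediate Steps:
J(D) = 3*D
q(x, o) = 3*x
u = 12 (u = 16 + 4*(-1) = 16 - 4 = 12)
4945483/(931 + R((-5 - 9) + 5)*(-158*u)) = 4945483/(931 + ((-5 - 9) + 5)*(-158*12)) = 4945483/(931 + (-14 + 5)*(-1896)) = 4945483/(931 - 9*(-1896)) = 4945483/(931 + 17064) = 4945483/17995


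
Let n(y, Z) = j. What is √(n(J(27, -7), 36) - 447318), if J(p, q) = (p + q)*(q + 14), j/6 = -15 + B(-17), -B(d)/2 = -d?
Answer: 2*I*√111903 ≈ 669.04*I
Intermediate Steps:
B(d) = 2*d (B(d) = -(-2)*d = 2*d)
j = -294 (j = 6*(-15 + 2*(-17)) = 6*(-15 - 34) = 6*(-49) = -294)
J(p, q) = (14 + q)*(p + q) (J(p, q) = (p + q)*(14 + q) = (14 + q)*(p + q))
n(y, Z) = -294
√(n(J(27, -7), 36) - 447318) = √(-294 - 447318) = √(-447612) = 2*I*√111903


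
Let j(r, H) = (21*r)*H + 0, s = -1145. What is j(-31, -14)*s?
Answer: -10435530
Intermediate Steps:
j(r, H) = 21*H*r (j(r, H) = 21*H*r + 0 = 21*H*r)
j(-31, -14)*s = (21*(-14)*(-31))*(-1145) = 9114*(-1145) = -10435530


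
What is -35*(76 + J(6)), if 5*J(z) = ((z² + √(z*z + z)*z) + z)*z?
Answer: -4424 - 252*√42 ≈ -6057.1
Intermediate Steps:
J(z) = z*(z + z² + z*√(z + z²))/5 (J(z) = (((z² + √(z*z + z)*z) + z)*z)/5 = (((z² + √(z² + z)*z) + z)*z)/5 = (((z² + √(z + z²)*z) + z)*z)/5 = (((z² + z*√(z + z²)) + z)*z)/5 = ((z + z² + z*√(z + z²))*z)/5 = (z*(z + z² + z*√(z + z²)))/5 = z*(z + z² + z*√(z + z²))/5)
-35*(76 + J(6)) = -35*(76 + (⅕)*6²*(1 + 6 + √(6*(1 + 6)))) = -35*(76 + (⅕)*36*(1 + 6 + √(6*7))) = -35*(76 + (⅕)*36*(1 + 6 + √42)) = -35*(76 + (⅕)*36*(7 + √42)) = -35*(76 + (252/5 + 36*√42/5)) = -35*(632/5 + 36*√42/5) = -4424 - 252*√42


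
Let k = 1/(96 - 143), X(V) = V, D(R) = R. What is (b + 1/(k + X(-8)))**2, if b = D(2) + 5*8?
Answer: 249229369/142129 ≈ 1753.5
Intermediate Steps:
k = -1/47 (k = 1/(-47) = -1/47 ≈ -0.021277)
b = 42 (b = 2 + 5*8 = 2 + 40 = 42)
(b + 1/(k + X(-8)))**2 = (42 + 1/(-1/47 - 8))**2 = (42 + 1/(-377/47))**2 = (42 - 47/377)**2 = (15787/377)**2 = 249229369/142129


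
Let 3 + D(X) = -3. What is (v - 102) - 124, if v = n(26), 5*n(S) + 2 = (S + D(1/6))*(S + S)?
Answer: -92/5 ≈ -18.400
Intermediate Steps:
D(X) = -6 (D(X) = -3 - 3 = -6)
n(S) = -⅖ + 2*S*(-6 + S)/5 (n(S) = -⅖ + ((S - 6)*(S + S))/5 = -⅖ + ((-6 + S)*(2*S))/5 = -⅖ + (2*S*(-6 + S))/5 = -⅖ + 2*S*(-6 + S)/5)
v = 1038/5 (v = -⅖ - 12/5*26 + (⅖)*26² = -⅖ - 312/5 + (⅖)*676 = -⅖ - 312/5 + 1352/5 = 1038/5 ≈ 207.60)
(v - 102) - 124 = (1038/5 - 102) - 124 = 528/5 - 124 = -92/5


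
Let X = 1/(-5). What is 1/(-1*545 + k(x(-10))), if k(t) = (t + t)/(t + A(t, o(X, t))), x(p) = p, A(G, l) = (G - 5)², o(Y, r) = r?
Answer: -43/23439 ≈ -0.0018345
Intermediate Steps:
X = -⅕ ≈ -0.20000
A(G, l) = (-5 + G)²
k(t) = 2*t/(t + (-5 + t)²) (k(t) = (t + t)/(t + (-5 + t)²) = (2*t)/(t + (-5 + t)²) = 2*t/(t + (-5 + t)²))
1/(-1*545 + k(x(-10))) = 1/(-1*545 + 2*(-10)/(-10 + (-5 - 10)²)) = 1/(-545 + 2*(-10)/(-10 + (-15)²)) = 1/(-545 + 2*(-10)/(-10 + 225)) = 1/(-545 + 2*(-10)/215) = 1/(-545 + 2*(-10)*(1/215)) = 1/(-545 - 4/43) = 1/(-23439/43) = -43/23439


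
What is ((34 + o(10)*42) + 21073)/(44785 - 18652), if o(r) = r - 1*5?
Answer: 21317/26133 ≈ 0.81571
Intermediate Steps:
o(r) = -5 + r (o(r) = r - 5 = -5 + r)
((34 + o(10)*42) + 21073)/(44785 - 18652) = ((34 + (-5 + 10)*42) + 21073)/(44785 - 18652) = ((34 + 5*42) + 21073)/26133 = ((34 + 210) + 21073)*(1/26133) = (244 + 21073)*(1/26133) = 21317*(1/26133) = 21317/26133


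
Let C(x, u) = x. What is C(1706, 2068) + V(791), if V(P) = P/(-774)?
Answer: 1319653/774 ≈ 1705.0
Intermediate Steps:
V(P) = -P/774 (V(P) = P*(-1/774) = -P/774)
C(1706, 2068) + V(791) = 1706 - 1/774*791 = 1706 - 791/774 = 1319653/774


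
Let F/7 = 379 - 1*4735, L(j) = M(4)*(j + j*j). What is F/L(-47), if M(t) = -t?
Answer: 7623/2162 ≈ 3.5259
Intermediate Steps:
L(j) = -4*j - 4*j**2 (L(j) = (-1*4)*(j + j*j) = -4*(j + j**2) = -4*j - 4*j**2)
F = -30492 (F = 7*(379 - 1*4735) = 7*(379 - 4735) = 7*(-4356) = -30492)
F/L(-47) = -30492*1/(188*(1 - 47)) = -30492/((-4*(-47)*(-46))) = -30492/(-8648) = -30492*(-1/8648) = 7623/2162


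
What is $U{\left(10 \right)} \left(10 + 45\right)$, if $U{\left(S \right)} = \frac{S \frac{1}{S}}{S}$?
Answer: $\frac{11}{2} \approx 5.5$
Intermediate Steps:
$U{\left(S \right)} = \frac{1}{S}$ ($U{\left(S \right)} = 1 \frac{1}{S} = \frac{1}{S}$)
$U{\left(10 \right)} \left(10 + 45\right) = \frac{10 + 45}{10} = \frac{1}{10} \cdot 55 = \frac{11}{2}$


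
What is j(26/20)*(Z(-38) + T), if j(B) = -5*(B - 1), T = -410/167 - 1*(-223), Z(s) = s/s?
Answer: -55497/167 ≈ -332.32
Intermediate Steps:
Z(s) = 1
T = 36831/167 (T = -410*1/167 + 223 = -410/167 + 223 = 36831/167 ≈ 220.54)
j(B) = 5 - 5*B (j(B) = -5*(-1 + B) = 5 - 5*B)
j(26/20)*(Z(-38) + T) = (5 - 130/20)*(1 + 36831/167) = (5 - 130/20)*(36998/167) = (5 - 5*13/10)*(36998/167) = (5 - 13/2)*(36998/167) = -3/2*36998/167 = -55497/167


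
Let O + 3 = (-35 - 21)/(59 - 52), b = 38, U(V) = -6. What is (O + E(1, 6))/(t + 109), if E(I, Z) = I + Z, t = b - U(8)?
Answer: -4/153 ≈ -0.026144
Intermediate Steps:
t = 44 (t = 38 - 1*(-6) = 38 + 6 = 44)
O = -11 (O = -3 + (-35 - 21)/(59 - 52) = -3 - 56/7 = -3 - 56*⅐ = -3 - 8 = -11)
(O + E(1, 6))/(t + 109) = (-11 + (1 + 6))/(44 + 109) = (-11 + 7)/153 = -4*1/153 = -4/153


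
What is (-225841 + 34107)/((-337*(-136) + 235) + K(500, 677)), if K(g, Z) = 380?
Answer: -191734/46447 ≈ -4.1280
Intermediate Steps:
(-225841 + 34107)/((-337*(-136) + 235) + K(500, 677)) = (-225841 + 34107)/((-337*(-136) + 235) + 380) = -191734/((45832 + 235) + 380) = -191734/(46067 + 380) = -191734/46447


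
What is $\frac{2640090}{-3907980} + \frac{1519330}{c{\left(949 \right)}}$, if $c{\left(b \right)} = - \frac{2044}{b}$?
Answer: $- \frac{321615500903}{455931} \approx -7.054 \cdot 10^{5}$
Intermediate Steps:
$\frac{2640090}{-3907980} + \frac{1519330}{c{\left(949 \right)}} = \frac{2640090}{-3907980} + \frac{1519330}{\left(-2044\right) \frac{1}{949}} = 2640090 \left(- \frac{1}{3907980}\right) + \frac{1519330}{\left(-2044\right) \frac{1}{949}} = - \frac{88003}{130266} + \frac{1519330}{- \frac{28}{13}} = - \frac{88003}{130266} + 1519330 \left(- \frac{13}{28}\right) = - \frac{88003}{130266} - \frac{9875645}{14} = - \frac{321615500903}{455931}$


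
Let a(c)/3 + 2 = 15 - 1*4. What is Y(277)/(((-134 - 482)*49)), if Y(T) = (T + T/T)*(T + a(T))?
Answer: -10564/3773 ≈ -2.7999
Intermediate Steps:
a(c) = 27 (a(c) = -6 + 3*(15 - 1*4) = -6 + 3*(15 - 4) = -6 + 3*11 = -6 + 33 = 27)
Y(T) = (1 + T)*(27 + T) (Y(T) = (T + T/T)*(T + 27) = (T + 1)*(27 + T) = (1 + T)*(27 + T))
Y(277)/(((-134 - 482)*49)) = (27 + 277² + 28*277)/(((-134 - 482)*49)) = (27 + 76729 + 7756)/((-616*49)) = 84512/(-30184) = 84512*(-1/30184) = -10564/3773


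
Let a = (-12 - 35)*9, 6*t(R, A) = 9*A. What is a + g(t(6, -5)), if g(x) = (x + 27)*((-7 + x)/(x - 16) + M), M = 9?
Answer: -11067/47 ≈ -235.47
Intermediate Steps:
t(R, A) = 3*A/2 (t(R, A) = (9*A)/6 = 3*A/2)
g(x) = (9 + (-7 + x)/(-16 + x))*(27 + x) (g(x) = (x + 27)*((-7 + x)/(x - 16) + 9) = (27 + x)*((-7 + x)/(-16 + x) + 9) = (27 + x)*(9 + (-7 + x)/(-16 + x)) = (9 + (-7 + x)/(-16 + x))*(27 + x))
a = -423 (a = -47*9 = -423)
a + g(t(6, -5)) = -423 + (-4077 + 10*((3/2)*(-5))² + 119*((3/2)*(-5)))/(-16 + (3/2)*(-5)) = -423 + (-4077 + 10*(-15/2)² + 119*(-15/2))/(-16 - 15/2) = -423 + (-4077 + 10*(225/4) - 1785/2)/(-47/2) = -423 - 2*(-4077 + 1125/2 - 1785/2)/47 = -423 - 2/47*(-4407) = -423 + 8814/47 = -11067/47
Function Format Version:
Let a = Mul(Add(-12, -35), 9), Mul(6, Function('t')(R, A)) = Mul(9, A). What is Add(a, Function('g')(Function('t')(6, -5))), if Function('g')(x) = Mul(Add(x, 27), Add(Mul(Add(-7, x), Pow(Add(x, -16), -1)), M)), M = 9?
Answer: Rational(-11067, 47) ≈ -235.47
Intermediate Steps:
Function('t')(R, A) = Mul(Rational(3, 2), A) (Function('t')(R, A) = Mul(Rational(1, 6), Mul(9, A)) = Mul(Rational(3, 2), A))
Function('g')(x) = Mul(Add(9, Mul(Pow(Add(-16, x), -1), Add(-7, x))), Add(27, x)) (Function('g')(x) = Mul(Add(x, 27), Add(Mul(Add(-7, x), Pow(Add(x, -16), -1)), 9)) = Mul(Add(27, x), Add(Mul(Add(-7, x), Pow(Add(-16, x), -1)), 9)) = Mul(Add(27, x), Add(Mul(Pow(Add(-16, x), -1), Add(-7, x)), 9)) = Mul(Add(27, x), Add(9, Mul(Pow(Add(-16, x), -1), Add(-7, x)))) = Mul(Add(9, Mul(Pow(Add(-16, x), -1), Add(-7, x))), Add(27, x)))
a = -423 (a = Mul(-47, 9) = -423)
Add(a, Function('g')(Function('t')(6, -5))) = Add(-423, Mul(Pow(Add(-16, Mul(Rational(3, 2), -5)), -1), Add(-4077, Mul(10, Pow(Mul(Rational(3, 2), -5), 2)), Mul(119, Mul(Rational(3, 2), -5))))) = Add(-423, Mul(Pow(Add(-16, Rational(-15, 2)), -1), Add(-4077, Mul(10, Pow(Rational(-15, 2), 2)), Mul(119, Rational(-15, 2))))) = Add(-423, Mul(Pow(Rational(-47, 2), -1), Add(-4077, Mul(10, Rational(225, 4)), Rational(-1785, 2)))) = Add(-423, Mul(Rational(-2, 47), Add(-4077, Rational(1125, 2), Rational(-1785, 2)))) = Add(-423, Mul(Rational(-2, 47), -4407)) = Add(-423, Rational(8814, 47)) = Rational(-11067, 47)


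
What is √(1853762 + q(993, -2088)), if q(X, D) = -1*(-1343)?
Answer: √1855105 ≈ 1362.0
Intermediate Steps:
q(X, D) = 1343
√(1853762 + q(993, -2088)) = √(1853762 + 1343) = √1855105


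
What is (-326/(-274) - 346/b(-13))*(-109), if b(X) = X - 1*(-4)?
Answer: -5326721/1233 ≈ -4320.1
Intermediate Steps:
b(X) = 4 + X (b(X) = X + 4 = 4 + X)
(-326/(-274) - 346/b(-13))*(-109) = (-326/(-274) - 346/(4 - 13))*(-109) = (-326*(-1/274) - 346/(-9))*(-109) = (163/137 - 346*(-1/9))*(-109) = (163/137 + 346/9)*(-109) = (48869/1233)*(-109) = -5326721/1233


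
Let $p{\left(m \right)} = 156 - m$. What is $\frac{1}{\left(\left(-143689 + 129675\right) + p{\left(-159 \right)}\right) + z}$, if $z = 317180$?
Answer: $\frac{1}{303481} \approx 3.2951 \cdot 10^{-6}$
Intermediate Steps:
$\frac{1}{\left(\left(-143689 + 129675\right) + p{\left(-159 \right)}\right) + z} = \frac{1}{\left(\left(-143689 + 129675\right) + \left(156 - -159\right)\right) + 317180} = \frac{1}{\left(-14014 + \left(156 + 159\right)\right) + 317180} = \frac{1}{\left(-14014 + 315\right) + 317180} = \frac{1}{-13699 + 317180} = \frac{1}{303481}$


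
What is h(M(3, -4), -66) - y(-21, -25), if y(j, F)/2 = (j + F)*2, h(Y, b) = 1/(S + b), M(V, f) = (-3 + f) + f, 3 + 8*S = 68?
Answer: 85184/463 ≈ 183.98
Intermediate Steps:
S = 65/8 (S = -3/8 + (⅛)*68 = -3/8 + 17/2 = 65/8 ≈ 8.1250)
M(V, f) = -3 + 2*f
h(Y, b) = 1/(65/8 + b)
y(j, F) = 4*F + 4*j (y(j, F) = 2*((j + F)*2) = 2*((F + j)*2) = 2*(2*F + 2*j) = 4*F + 4*j)
h(M(3, -4), -66) - y(-21, -25) = 8/(65 + 8*(-66)) - (4*(-25) + 4*(-21)) = 8/(65 - 528) - (-100 - 84) = 8/(-463) - 1*(-184) = 8*(-1/463) + 184 = -8/463 + 184 = 85184/463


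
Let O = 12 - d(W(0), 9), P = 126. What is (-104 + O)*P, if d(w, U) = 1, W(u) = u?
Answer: -11718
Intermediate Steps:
O = 11 (O = 12 - 1*1 = 12 - 1 = 11)
(-104 + O)*P = (-104 + 11)*126 = -93*126 = -11718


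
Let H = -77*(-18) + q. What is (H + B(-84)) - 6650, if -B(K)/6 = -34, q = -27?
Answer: -5087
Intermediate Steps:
B(K) = 204 (B(K) = -6*(-34) = 204)
H = 1359 (H = -77*(-18) - 27 = 1386 - 27 = 1359)
(H + B(-84)) - 6650 = (1359 + 204) - 6650 = 1563 - 6650 = -5087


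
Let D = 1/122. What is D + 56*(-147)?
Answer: -1004303/122 ≈ -8232.0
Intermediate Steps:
D = 1/122 ≈ 0.0081967
D + 56*(-147) = 1/122 + 56*(-147) = 1/122 - 8232 = -1004303/122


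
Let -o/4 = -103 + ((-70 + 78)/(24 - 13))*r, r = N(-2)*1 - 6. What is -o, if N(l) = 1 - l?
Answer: -4628/11 ≈ -420.73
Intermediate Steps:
r = -3 (r = (1 - 1*(-2))*1 - 6 = (1 + 2)*1 - 6 = 3*1 - 6 = 3 - 6 = -3)
o = 4628/11 (o = -4*(-103 + ((-70 + 78)/(24 - 13))*(-3)) = -4*(-103 + (8/11)*(-3)) = -4*(-103 - 24/11) = -4*(-1157/11) = 4628/11 ≈ 420.73)
-o = -1*4628/11 = -4628/11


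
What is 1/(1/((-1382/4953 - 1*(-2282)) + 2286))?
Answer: 22623922/4953 ≈ 4567.7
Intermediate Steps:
1/(1/((-1382/4953 - 1*(-2282)) + 2286)) = 1/(1/((-1382*1/4953 + 2282) + 2286)) = 1/(1/((-1382/4953 + 2282) + 2286)) = 1/(1/(11301364/4953 + 2286)) = 1/(1/(22623922/4953)) = 1/(4953/22623922) = 22623922/4953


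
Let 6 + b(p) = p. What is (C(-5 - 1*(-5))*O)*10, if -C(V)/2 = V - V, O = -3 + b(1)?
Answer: 0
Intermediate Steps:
b(p) = -6 + p
O = -8 (O = -3 + (-6 + 1) = -3 - 5 = -8)
C(V) = 0 (C(V) = -2*(V - V) = -2*0 = 0)
(C(-5 - 1*(-5))*O)*10 = (0*(-8))*10 = 0*10 = 0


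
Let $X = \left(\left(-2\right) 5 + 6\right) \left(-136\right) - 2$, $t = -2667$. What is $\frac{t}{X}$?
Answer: $- \frac{2667}{542} \approx -4.9207$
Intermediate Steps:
$X = 542$ ($X = \left(-10 + 6\right) \left(-136\right) - 2 = \left(-4\right) \left(-136\right) - 2 = 544 - 2 = 542$)
$\frac{t}{X} = - \frac{2667}{542}$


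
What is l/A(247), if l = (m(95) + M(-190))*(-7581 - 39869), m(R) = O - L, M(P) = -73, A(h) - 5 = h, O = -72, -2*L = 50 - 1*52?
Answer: 1731925/63 ≈ 27491.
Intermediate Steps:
L = 1 (L = -(50 - 1*52)/2 = -(50 - 52)/2 = -½*(-2) = 1)
A(h) = 5 + h
m(R) = -73 (m(R) = -72 - 1*1 = -72 - 1 = -73)
l = 6927700 (l = (-73 - 73)*(-7581 - 39869) = -146*(-47450) = 6927700)
l/A(247) = 6927700/(5 + 247) = 6927700/252 = 6927700*(1/252) = 1731925/63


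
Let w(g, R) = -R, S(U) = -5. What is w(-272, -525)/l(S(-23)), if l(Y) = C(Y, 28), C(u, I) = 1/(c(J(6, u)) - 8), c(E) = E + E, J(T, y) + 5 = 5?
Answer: -4200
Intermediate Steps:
J(T, y) = 0 (J(T, y) = -5 + 5 = 0)
c(E) = 2*E
C(u, I) = -⅛ (C(u, I) = 1/(2*0 - 8) = 1/(0 - 8) = 1/(-8) = -⅛)
l(Y) = -⅛
w(-272, -525)/l(S(-23)) = (-1*(-525))/(-⅛) = 525*(-8) = -4200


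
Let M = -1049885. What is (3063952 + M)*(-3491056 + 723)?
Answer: -7029764514311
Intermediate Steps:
(3063952 + M)*(-3491056 + 723) = (3063952 - 1049885)*(-3491056 + 723) = 2014067*(-3490333) = -7029764514311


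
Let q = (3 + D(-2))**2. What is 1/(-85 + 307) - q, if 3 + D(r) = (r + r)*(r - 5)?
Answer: -174047/222 ≈ -784.00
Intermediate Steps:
D(r) = -3 + 2*r*(-5 + r) (D(r) = -3 + (r + r)*(r - 5) = -3 + (2*r)*(-5 + r) = -3 + 2*r*(-5 + r))
q = 784 (q = (3 + (-3 - 10*(-2) + 2*(-2)**2))**2 = (3 + (-3 + 20 + 2*4))**2 = (3 + (-3 + 20 + 8))**2 = (3 + 25)**2 = 28**2 = 784)
1/(-85 + 307) - q = 1/(-85 + 307) - 1*784 = 1/222 - 784 = -174047/222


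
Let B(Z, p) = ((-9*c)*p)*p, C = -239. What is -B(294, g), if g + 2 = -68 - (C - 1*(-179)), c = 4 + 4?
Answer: 7200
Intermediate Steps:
c = 8
g = -10 (g = -2 + (-68 - (-239 - 1*(-179))) = -2 + (-68 - (-239 + 179)) = -2 + (-68 - 1*(-60)) = -2 + (-68 + 60) = -2 - 8 = -10)
B(Z, p) = -72*p² (B(Z, p) = ((-9*8)*p)*p = (-72*p)*p = -72*p²)
-B(294, g) = -(-72)*(-10)² = -(-72)*100 = -1*(-7200) = 7200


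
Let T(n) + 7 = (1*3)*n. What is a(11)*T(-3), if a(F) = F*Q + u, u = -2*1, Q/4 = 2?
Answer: -1376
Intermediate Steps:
Q = 8 (Q = 4*2 = 8)
u = -2
a(F) = -2 + 8*F (a(F) = F*8 - 2 = 8*F - 2 = -2 + 8*F)
T(n) = -7 + 3*n (T(n) = -7 + (1*3)*n = -7 + 3*n)
a(11)*T(-3) = (-2 + 8*11)*(-7 + 3*(-3)) = (-2 + 88)*(-7 - 9) = 86*(-16) = -1376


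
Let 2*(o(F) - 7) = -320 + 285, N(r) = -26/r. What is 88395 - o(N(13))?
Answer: 176811/2 ≈ 88406.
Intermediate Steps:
o(F) = -21/2 (o(F) = 7 + (-320 + 285)/2 = 7 + (½)*(-35) = 7 - 35/2 = -21/2)
88395 - o(N(13)) = 88395 - 1*(-21/2) = 88395 + 21/2 = 176811/2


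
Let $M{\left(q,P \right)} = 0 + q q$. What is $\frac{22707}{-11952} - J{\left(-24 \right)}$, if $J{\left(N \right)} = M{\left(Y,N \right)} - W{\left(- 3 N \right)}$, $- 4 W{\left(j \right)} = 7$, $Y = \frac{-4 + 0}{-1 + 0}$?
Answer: $- \frac{26095}{1328} \approx -19.65$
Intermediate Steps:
$Y = 4$ ($Y = - \frac{4}{-1} = \left(-4\right) \left(-1\right) = 4$)
$W{\left(j \right)} = - \frac{7}{4}$ ($W{\left(j \right)} = \left(- \frac{1}{4}\right) 7 = - \frac{7}{4}$)
$M{\left(q,P \right)} = q^{2}$ ($M{\left(q,P \right)} = 0 + q^{2} = q^{2}$)
$J{\left(N \right)} = \frac{71}{4}$ ($J{\left(N \right)} = 4^{2} - - \frac{7}{4} = 16 + \frac{7}{4} = \frac{71}{4}$)
$\frac{22707}{-11952} - J{\left(-24 \right)} = \frac{22707}{-11952} - \frac{71}{4} = 22707 \left(- \frac{1}{11952}\right) - \frac{71}{4} = - \frac{2523}{1328} - \frac{71}{4} = - \frac{26095}{1328}$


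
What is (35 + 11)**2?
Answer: 2116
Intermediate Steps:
(35 + 11)**2 = 46**2 = 2116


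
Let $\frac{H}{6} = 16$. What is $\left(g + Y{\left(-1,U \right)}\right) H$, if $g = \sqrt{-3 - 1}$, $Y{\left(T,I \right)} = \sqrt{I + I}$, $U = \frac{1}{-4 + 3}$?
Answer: $96 i \left(2 + \sqrt{2}\right) \approx 327.76 i$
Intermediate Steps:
$H = 96$ ($H = 6 \cdot 16 = 96$)
$U = -1$ ($U = \frac{1}{-1} = -1$)
$Y{\left(T,I \right)} = \sqrt{2} \sqrt{I}$ ($Y{\left(T,I \right)} = \sqrt{2 I} = \sqrt{2} \sqrt{I}$)
$g = 2 i$ ($g = \sqrt{-4} = 2 i \approx 2.0 i$)
$\left(g + Y{\left(-1,U \right)}\right) H = \left(2 i + \sqrt{2} \sqrt{-1}\right) 96 = \left(2 i + \sqrt{2} i\right) 96 = \left(2 i + i \sqrt{2}\right) 96 = 192 i + 96 i \sqrt{2}$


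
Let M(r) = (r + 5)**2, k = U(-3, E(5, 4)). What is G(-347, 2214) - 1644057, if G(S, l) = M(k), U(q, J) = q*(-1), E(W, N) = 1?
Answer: -1643993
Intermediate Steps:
U(q, J) = -q
k = 3 (k = -1*(-3) = 3)
M(r) = (5 + r)**2
G(S, l) = 64 (G(S, l) = (5 + 3)**2 = 8**2 = 64)
G(-347, 2214) - 1644057 = 64 - 1644057 = -1643993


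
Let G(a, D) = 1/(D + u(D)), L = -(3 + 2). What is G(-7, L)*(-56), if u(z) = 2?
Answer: 56/3 ≈ 18.667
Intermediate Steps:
L = -5 (L = -1*5 = -5)
G(a, D) = 1/(2 + D) (G(a, D) = 1/(D + 2) = 1/(2 + D))
G(-7, L)*(-56) = -56/(2 - 5) = -56/(-3) = -⅓*(-56) = 56/3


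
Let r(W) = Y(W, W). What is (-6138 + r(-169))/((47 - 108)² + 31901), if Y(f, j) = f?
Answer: -6307/35622 ≈ -0.17705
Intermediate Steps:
r(W) = W
(-6138 + r(-169))/((47 - 108)² + 31901) = (-6138 - 169)/((47 - 108)² + 31901) = -6307/((-61)² + 31901) = -6307/(3721 + 31901) = -6307/35622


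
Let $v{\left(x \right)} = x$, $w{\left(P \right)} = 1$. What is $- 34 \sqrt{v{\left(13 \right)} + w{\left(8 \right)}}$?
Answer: $- 34 \sqrt{14} \approx -127.22$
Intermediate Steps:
$- 34 \sqrt{v{\left(13 \right)} + w{\left(8 \right)}} = - 34 \sqrt{13 + 1} = - 34 \sqrt{14}$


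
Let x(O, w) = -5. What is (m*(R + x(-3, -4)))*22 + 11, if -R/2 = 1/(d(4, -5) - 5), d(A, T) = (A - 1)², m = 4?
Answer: -473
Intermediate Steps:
d(A, T) = (-1 + A)²
R = -½ (R = -2/((-1 + 4)² - 5) = -2/(3² - 5) = -2/(9 - 5) = -2/4 = -2*¼ = -½ ≈ -0.50000)
(m*(R + x(-3, -4)))*22 + 11 = (4*(-½ - 5))*22 + 11 = (4*(-11/2))*22 + 11 = -22*22 + 11 = -484 + 11 = -473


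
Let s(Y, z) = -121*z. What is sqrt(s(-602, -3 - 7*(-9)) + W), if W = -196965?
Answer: 5*I*sqrt(8169) ≈ 451.91*I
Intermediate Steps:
sqrt(s(-602, -3 - 7*(-9)) + W) = sqrt(-121*(-3 - 7*(-9)) - 196965) = sqrt(-121*(-3 + 63) - 196965) = sqrt(-121*60 - 196965) = sqrt(-7260 - 196965) = sqrt(-204225) = 5*I*sqrt(8169)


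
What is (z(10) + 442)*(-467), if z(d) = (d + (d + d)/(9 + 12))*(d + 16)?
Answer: -7127354/21 ≈ -3.3940e+5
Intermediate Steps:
z(d) = 23*d*(16 + d)/21 (z(d) = (d + (2*d)/21)*(16 + d) = (d + (2*d)*(1/21))*(16 + d) = (d + 2*d/21)*(16 + d) = (23*d/21)*(16 + d) = 23*d*(16 + d)/21)
(z(10) + 442)*(-467) = ((23/21)*10*(16 + 10) + 442)*(-467) = ((23/21)*10*26 + 442)*(-467) = (5980/21 + 442)*(-467) = (15262/21)*(-467) = -7127354/21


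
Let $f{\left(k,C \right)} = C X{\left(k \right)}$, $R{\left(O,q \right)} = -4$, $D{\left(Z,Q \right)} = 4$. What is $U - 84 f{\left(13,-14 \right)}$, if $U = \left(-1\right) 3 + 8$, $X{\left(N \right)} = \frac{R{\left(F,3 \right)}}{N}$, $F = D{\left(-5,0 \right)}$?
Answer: $- \frac{4639}{13} \approx -356.85$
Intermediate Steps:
$F = 4$
$X{\left(N \right)} = - \frac{4}{N}$
$f{\left(k,C \right)} = - \frac{4 C}{k}$ ($f{\left(k,C \right)} = C \left(- \frac{4}{k}\right) = - \frac{4 C}{k}$)
$U = 5$ ($U = -3 + 8 = 5$)
$U - 84 f{\left(13,-14 \right)} = 5 - 84 \left(\left(-4\right) \left(-14\right) \frac{1}{13}\right) = 5 - \frac{4704}{13} = - \frac{4639}{13}$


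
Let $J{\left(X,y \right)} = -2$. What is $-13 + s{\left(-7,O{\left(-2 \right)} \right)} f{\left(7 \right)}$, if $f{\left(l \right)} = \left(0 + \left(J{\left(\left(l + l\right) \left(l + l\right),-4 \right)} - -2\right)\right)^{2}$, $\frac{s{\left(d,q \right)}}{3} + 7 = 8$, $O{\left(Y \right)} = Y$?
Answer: $-13$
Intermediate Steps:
$s{\left(d,q \right)} = 3$ ($s{\left(d,q \right)} = -21 + 3 \cdot 8 = -21 + 24 = 3$)
$f{\left(l \right)} = 0$ ($f{\left(l \right)} = \left(0 - 0\right)^{2} = \left(0 + \left(-2 + 2\right)\right)^{2} = \left(0 + 0\right)^{2} = 0^{2} = 0$)
$-13 + s{\left(-7,O{\left(-2 \right)} \right)} f{\left(7 \right)} = -13 + 3 \cdot 0 = -13 + 0 = -13$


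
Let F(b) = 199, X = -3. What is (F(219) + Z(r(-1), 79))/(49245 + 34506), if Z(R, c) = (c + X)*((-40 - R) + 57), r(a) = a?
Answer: 1567/83751 ≈ 0.018710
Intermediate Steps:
Z(R, c) = (-3 + c)*(17 - R) (Z(R, c) = (c - 3)*((-40 - R) + 57) = (-3 + c)*(17 - R))
(F(219) + Z(r(-1), 79))/(49245 + 34506) = (199 + (-51 + 3*(-1) + 17*79 - 1*(-1)*79))/(49245 + 34506) = (199 + (-51 - 3 + 1343 + 79))/83751 = (199 + 1368)*(1/83751) = 1567*(1/83751) = 1567/83751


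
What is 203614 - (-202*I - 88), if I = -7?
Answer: 202288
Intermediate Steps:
203614 - (-202*I - 88) = 203614 - (-202*(-7) - 88) = 203614 - (1414 - 88) = 203614 - 1*1326 = 203614 - 1326 = 202288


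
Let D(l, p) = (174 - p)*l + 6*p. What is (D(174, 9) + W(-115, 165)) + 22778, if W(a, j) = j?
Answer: 51707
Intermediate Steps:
D(l, p) = 6*p + l*(174 - p) (D(l, p) = l*(174 - p) + 6*p = 6*p + l*(174 - p))
(D(174, 9) + W(-115, 165)) + 22778 = ((6*9 + 174*174 - 1*174*9) + 165) + 22778 = ((54 + 30276 - 1566) + 165) + 22778 = (28764 + 165) + 22778 = 28929 + 22778 = 51707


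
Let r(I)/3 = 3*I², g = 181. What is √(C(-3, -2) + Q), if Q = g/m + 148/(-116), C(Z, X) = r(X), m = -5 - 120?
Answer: √17490770/725 ≈ 5.7685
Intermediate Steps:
m = -125
r(I) = 9*I² (r(I) = 3*(3*I²) = 9*I²)
C(Z, X) = 9*X²
Q = -9874/3625 (Q = 181/(-125) + 148/(-116) = 181*(-1/125) + 148*(-1/116) = -181/125 - 37/29 = -9874/3625 ≈ -2.7239)
√(C(-3, -2) + Q) = √(9*(-2)² - 9874/3625) = √(9*4 - 9874/3625) = √(36 - 9874/3625) = √(120626/3625) = √17490770/725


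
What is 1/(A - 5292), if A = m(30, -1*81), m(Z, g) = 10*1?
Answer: -1/5282 ≈ -0.00018932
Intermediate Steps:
m(Z, g) = 10
A = 10
1/(A - 5292) = 1/(10 - 5292) = 1/(-5282) = -1/5282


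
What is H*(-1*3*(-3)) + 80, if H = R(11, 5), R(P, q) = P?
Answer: 179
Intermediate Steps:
H = 11
H*(-1*3*(-3)) + 80 = 11*(-1*3*(-3)) + 80 = 11*(-3*(-3)) + 80 = 11*9 + 80 = 99 + 80 = 179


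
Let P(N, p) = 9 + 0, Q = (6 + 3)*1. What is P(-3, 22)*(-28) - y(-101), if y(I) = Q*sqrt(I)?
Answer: -252 - 9*I*sqrt(101) ≈ -252.0 - 90.449*I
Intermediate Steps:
Q = 9 (Q = 9*1 = 9)
P(N, p) = 9
y(I) = 9*sqrt(I)
P(-3, 22)*(-28) - y(-101) = 9*(-28) - 9*sqrt(-101) = -252 - 9*I*sqrt(101)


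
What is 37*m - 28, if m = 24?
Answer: 860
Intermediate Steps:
37*m - 28 = 37*24 - 28 = 888 - 28 = 860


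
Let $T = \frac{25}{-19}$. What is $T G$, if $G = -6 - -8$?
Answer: $- \frac{50}{19} \approx -2.6316$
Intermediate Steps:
$T = - \frac{25}{19}$ ($T = 25 \left(- \frac{1}{19}\right) = - \frac{25}{19} \approx -1.3158$)
$G = 2$ ($G = -6 + 8 = 2$)
$T G = \left(- \frac{25}{19}\right) 2 = - \frac{50}{19}$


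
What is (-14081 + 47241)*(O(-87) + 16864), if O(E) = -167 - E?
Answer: 556557440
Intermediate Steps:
(-14081 + 47241)*(O(-87) + 16864) = (-14081 + 47241)*((-167 - 1*(-87)) + 16864) = 33160*((-167 + 87) + 16864) = 33160*(-80 + 16864) = 33160*16784 = 556557440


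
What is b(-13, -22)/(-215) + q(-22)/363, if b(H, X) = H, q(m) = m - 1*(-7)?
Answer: 498/26015 ≈ 0.019143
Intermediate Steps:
q(m) = 7 + m (q(m) = m + 7 = 7 + m)
b(-13, -22)/(-215) + q(-22)/363 = -13/(-215) + (7 - 22)/363 = -13*(-1/215) - 15*1/363 = 13/215 - 5/121 = 498/26015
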